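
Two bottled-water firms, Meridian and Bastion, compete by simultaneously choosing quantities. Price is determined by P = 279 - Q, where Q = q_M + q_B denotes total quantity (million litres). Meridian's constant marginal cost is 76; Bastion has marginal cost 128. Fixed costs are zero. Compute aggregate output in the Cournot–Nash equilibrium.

Meridian's profit: π_M = (279 - Q)q_M - (76q_M). Setting ∂π_M/∂q_M = 0: 203 - 2q_M - (q_B) = 0.
Bastion's first-order condition: 151 - 2q_B - (q_M) = 0.
Rearranging gives the reaction functions q_M = (203 - q_B)/2 and q_B = (151 - q_M)/2.
Substituting one into the other gives q_M = 85 and q_B = 33.
Total output Q = 85 + 33 = 118.

118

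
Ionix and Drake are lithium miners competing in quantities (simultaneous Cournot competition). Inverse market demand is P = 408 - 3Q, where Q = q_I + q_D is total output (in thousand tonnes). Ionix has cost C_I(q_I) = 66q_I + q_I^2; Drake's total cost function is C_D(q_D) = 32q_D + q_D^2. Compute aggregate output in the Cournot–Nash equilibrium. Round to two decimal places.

65.27

Ionix's profit: π_I = (408 - 3Q)q_I - (66q_I + q_I²). Setting ∂π_I/∂q_I = 0: 342 - 8q_I - 3(q_D) = 0.
Drake's profit: π_D = (408 - 3Q)q_D - (32q_D + q_D²). Setting ∂π_D/∂q_D = 0: 376 - 8q_D - 3(q_I) = 0.
Best responses: q_I = (342 - 3q_D)/8, q_D = (376 - 3q_I)/8.
Substituting one into the other gives q_I = 1608/55 and q_D = 1982/55.
Total output Q = 1608/55 + 1982/55 = 718/11.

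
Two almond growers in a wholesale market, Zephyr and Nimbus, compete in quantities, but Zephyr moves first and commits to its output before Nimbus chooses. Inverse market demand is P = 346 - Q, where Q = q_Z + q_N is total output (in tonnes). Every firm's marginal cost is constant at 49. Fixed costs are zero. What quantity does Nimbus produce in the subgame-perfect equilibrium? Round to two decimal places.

The follower Nimbus best-responds to any q_Z: π_N = (346 - Q)q_N - 49q_N.
∂π_N/∂q_N = 297 - q_Z - 2q_N = 0 gives the reaction function q_N = (297 - q_Z)/2.
The leader anticipates this reaction. Substituting into P = 346 - Q gives P = 395/2 - (1/2)q_Z, so π_Z = (395/2 - (1/2)q_Z)q_Z - 49q_Z.
The leader's first-order condition 297/2 - q_Z = 0 yields q_Z = 297/2.
Then q_N = (297 - 297/2)/2 = 297/4.

74.25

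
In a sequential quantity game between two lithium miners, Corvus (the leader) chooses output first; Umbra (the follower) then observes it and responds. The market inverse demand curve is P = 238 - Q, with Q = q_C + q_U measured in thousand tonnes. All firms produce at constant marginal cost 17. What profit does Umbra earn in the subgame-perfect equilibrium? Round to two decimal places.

The follower Umbra best-responds to any q_C: π_U = (238 - Q)q_U - 17q_U.
Follower FOC: 221 - q_C - 2q_U = 0, so q_U(q_C) = (221 - q_C)/2.
The leader anticipates this reaction. Substituting into P = 238 - Q gives P = 255/2 - (1/2)q_C, so π_C = (255/2 - (1/2)q_C)q_C - 17q_C.
Maximising: ∂π_C/∂q_C = 221/2 - q_C = 0, giving q_C = 221/2.
Then q_U = (221 - 221/2)/2 = 221/4.
Price P = 238 - 663/4 = 289/4.
Umbra's profit: (289/4 - 17)·(221/4) = 3052.5625.

3052.56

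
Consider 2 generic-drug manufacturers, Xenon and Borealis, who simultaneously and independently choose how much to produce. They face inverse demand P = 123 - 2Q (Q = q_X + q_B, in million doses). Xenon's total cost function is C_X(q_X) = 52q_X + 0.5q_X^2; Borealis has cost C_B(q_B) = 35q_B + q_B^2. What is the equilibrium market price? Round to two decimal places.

80.85

Xenon's profit: π_X = (123 - 2Q)q_X - (52q_X + (1/2)q_X²). Setting ∂π_X/∂q_X = 0: 71 - 5q_X - 2(q_B) = 0.
Borealis's profit: π_B = (123 - 2Q)q_B - (35q_B + q_B²). Setting ∂π_B/∂q_B = 0: 88 - 6q_B - 2(q_X) = 0.
So q_X = (71 - 2q_B)/5 and q_B = (88 - 2q_X)/6.
Solving the pair: q_X = 125/13, q_B = 149/13.
Total output Q = 274/13, so price P = 123 - 2·(274/13) = 1051/13.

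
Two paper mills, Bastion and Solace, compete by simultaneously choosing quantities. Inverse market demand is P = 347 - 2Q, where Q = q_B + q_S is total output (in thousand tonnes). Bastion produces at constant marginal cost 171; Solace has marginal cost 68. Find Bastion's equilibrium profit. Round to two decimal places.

296.06

Bastion's profit: π_B = (347 - 2Q)q_B - (171q_B). Setting ∂π_B/∂q_B = 0: 176 - 4q_B - 2(q_S) = 0.
Solace's first-order condition: 279 - 4q_S - 2(q_B) = 0.
So q_B = (176 - 2q_S)/4 and q_S = (279 - 2q_B)/4.
Solving the pair: q_B = 73/6, q_S = 191/3.
Price P = 347 - 2·(455/6) = 586/3.
Bastion's profit: (586/3 - 171)·(73/6) = 296.0556.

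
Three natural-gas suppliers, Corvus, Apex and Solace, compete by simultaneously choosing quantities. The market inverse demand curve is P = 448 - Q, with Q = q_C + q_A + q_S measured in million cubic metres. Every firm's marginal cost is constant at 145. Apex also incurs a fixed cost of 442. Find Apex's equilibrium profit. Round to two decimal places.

A representative firm's profit is π_i = q_i(448 - Q) - 145q_i.
Setting ∂π_i/∂q_i = 0 with rivals' quantities fixed: 303 - 2q_i - Σ_{j≠i} q_j = 0.
With identical firms every q_j equals q_i, so Σ_{j≠i} q_j = 2q_i and 303 = 4q_i, giving q_i = 303/4.
Price P = 448 - 909/4 = 883/4.
Apex's profit: (883/4 - 145)·(303/4) - 442 = 5296.0625.

5296.06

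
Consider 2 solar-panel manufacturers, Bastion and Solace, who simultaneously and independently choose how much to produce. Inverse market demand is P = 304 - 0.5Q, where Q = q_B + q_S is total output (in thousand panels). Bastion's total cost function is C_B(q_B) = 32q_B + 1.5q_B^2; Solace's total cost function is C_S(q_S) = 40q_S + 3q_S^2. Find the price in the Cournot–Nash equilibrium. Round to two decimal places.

Bastion's profit: π_B = (304 - 0.5Q)q_B - (32q_B + (3/2)q_B²). Setting ∂π_B/∂q_B = 0: 272 - 4q_B - (1/2)(q_S) = 0.
Solace's profit: π_S = (304 - 0.5Q)q_S - (40q_S + 3q_S²). Setting ∂π_S/∂q_S = 0: 264 - 7q_S - (1/2)(q_B) = 0.
Rearranging gives the reaction functions q_B = (272 - (1/2)q_S)/4 and q_S = (264 - (1/2)q_B)/7.
Solving the pair: q_B = 63.8559, q_S = 33.1532.
Total output Q = 97.0090, so price P = 304 - (1/2)·97.0090 = 255.4955.

255.50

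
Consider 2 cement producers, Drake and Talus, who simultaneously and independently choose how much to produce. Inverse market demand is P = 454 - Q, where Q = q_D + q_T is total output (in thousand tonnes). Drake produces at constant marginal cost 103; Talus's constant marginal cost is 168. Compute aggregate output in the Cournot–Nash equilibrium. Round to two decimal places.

212.33

Drake's profit: π_D = (454 - Q)q_D - (103q_D). Setting ∂π_D/∂q_D = 0: 351 - 2q_D - (q_T) = 0.
Talus's first-order condition: 286 - 2q_T - (q_D) = 0.
So q_D = (351 - q_T)/2 and q_T = (286 - q_D)/2.
Substituting one into the other gives q_D = 416/3 and q_T = 221/3.
Total output Q = 416/3 + 221/3 = 637/3.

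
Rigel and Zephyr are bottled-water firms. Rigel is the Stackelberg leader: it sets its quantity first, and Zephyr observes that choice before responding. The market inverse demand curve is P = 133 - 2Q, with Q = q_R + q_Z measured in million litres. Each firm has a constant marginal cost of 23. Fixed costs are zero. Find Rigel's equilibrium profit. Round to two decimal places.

756.25

The follower Zephyr best-responds to any q_R: π_Z = (133 - 2Q)q_Z - 23q_Z.
∂π_Z/∂q_Z = 110 - 2q_R - 4q_Z = 0 gives the reaction function q_Z = (110 - 2q_R)/4.
The leader anticipates this reaction. Substituting into P = 133 - 2Q gives P = 78 - q_R, so π_R = (78 - q_R)q_R - 23q_R.
Leader FOC: 55 - 2q_R = 0, so q_R = 55/2.
Then q_Z = (110 - 2·(55/2))/4 = 55/4.
Price P = 133 - 2·(165/4) = 101/2.
Rigel's profit: (101/2 - 23)·(55/2) = 756.2500.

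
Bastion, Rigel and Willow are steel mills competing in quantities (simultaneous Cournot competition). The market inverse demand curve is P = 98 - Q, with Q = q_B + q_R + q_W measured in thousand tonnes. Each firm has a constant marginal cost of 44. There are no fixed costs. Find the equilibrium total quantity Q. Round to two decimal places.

Each firm earns π_i = (98 - Q)q_i - 44q_i.
First-order condition (treating rivals' output as given): 54 - 2q_i - Σ_{j≠i} q_j = 0.
With identical firms every q_j equals q_i, so Σ_{j≠i} q_j = 2q_i and 54 = 4q_i, giving q_i = 27/2.
Total output Q = 27/2 + 27/2 + 27/2 = 81/2.

40.50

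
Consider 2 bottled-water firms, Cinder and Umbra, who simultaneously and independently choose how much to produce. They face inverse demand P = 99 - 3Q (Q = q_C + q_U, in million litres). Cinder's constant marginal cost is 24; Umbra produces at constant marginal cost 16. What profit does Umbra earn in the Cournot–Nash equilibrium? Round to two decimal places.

306.70

Cinder's profit: π_C = (99 - 3Q)q_C - (24q_C). Setting ∂π_C/∂q_C = 0: 75 - 6q_C - 3(q_U) = 0.
Umbra's first-order condition: 83 - 6q_U - 3(q_C) = 0.
Rearranging gives the reaction functions q_C = (75 - 3q_U)/6 and q_U = (83 - 3q_C)/6.
Substituting one into the other gives q_C = 67/9 and q_U = 91/9.
Price P = 99 - 3·(158/9) = 139/3.
Umbra's profit: (139/3 - 16)·(91/9) = 306.7037.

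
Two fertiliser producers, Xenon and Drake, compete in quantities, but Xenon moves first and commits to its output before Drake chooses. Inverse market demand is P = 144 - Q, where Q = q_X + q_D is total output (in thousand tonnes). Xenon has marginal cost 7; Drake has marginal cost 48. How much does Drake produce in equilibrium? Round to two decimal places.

Solve by backward induction. Given q_X, the follower Drake maximises π_D = (144 - q_X - q_D)q_D - 48q_D.
∂π_D/∂q_D = 96 - q_X - 2q_D = 0 gives the reaction function q_D = (96 - q_X)/2.
Xenon substitutes q_D(q_X) into its own profit: π_X = q_X(144 - q_X - (96 - q_X)/2) - 7q_X = (96 - (1/2)q_X)q_X - 7q_X.
Leader FOC: 89 - q_X = 0, so q_X = 89.
Then q_D = (96 - 89)/2 = 7/2.

3.50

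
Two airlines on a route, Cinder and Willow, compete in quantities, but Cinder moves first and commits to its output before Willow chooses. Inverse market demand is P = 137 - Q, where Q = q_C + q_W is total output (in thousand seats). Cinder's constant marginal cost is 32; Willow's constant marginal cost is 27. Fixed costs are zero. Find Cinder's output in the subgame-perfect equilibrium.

50

Solve by backward induction. Given q_C, the follower Willow maximises π_W = (137 - q_C - q_W)q_W - 27q_W.
Follower FOC: 110 - q_C - 2q_W = 0, so q_W(q_C) = (110 - q_C)/2.
Cinder substitutes q_W(q_C) into its own profit: π_C = q_C(137 - q_C - (110 - q_C)/2) - 32q_C = (82 - (1/2)q_C)q_C - 32q_C.
Maximising: ∂π_C/∂q_C = 50 - q_C = 0, giving q_C = 50.
Then q_W = (110 - 50)/2 = 30.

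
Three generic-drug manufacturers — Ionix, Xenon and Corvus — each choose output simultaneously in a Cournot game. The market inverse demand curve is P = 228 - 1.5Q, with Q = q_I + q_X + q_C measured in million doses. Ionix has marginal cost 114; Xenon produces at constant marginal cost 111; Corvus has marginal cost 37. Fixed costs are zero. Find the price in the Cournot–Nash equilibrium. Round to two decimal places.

122.50

Ionix's profit: π_I = (228 - 1.5Q)q_I - (114q_I). Setting ∂π_I/∂q_I = 0: 114 - 3q_I - (3/2)(q_X + q_C) = 0.
Xenon's profit: π_X = (228 - 1.5Q)q_X - (111q_X). Setting ∂π_X/∂q_X = 0: 117 - 3q_X - (3/2)(q_I + q_C) = 0.
Corvus's profit: π_C = (228 - 1.5Q)q_C - (37q_C). Setting ∂π_C/∂q_C = 0: 191 - 3q_C - (3/2)(q_I + q_X) = 0.
Summing all 3 equations gives 422 − 6Q = 0, hence Q = 211/3.
Back-substituting: q_I = (114 − 211/2)/(3/2) = 17/3, q_X = (117 − 211/2)/(3/2) = 23/3, q_C = (191 − 211/2)/(3/2) = 57.
Total output Q = 211/3, so price P = 228 - (3/2)·(211/3) = 245/2.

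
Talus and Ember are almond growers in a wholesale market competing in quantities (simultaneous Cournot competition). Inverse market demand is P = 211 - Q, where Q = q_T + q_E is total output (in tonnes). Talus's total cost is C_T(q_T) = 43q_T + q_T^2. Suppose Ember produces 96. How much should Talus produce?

18

With the rival's output fixed at 96, Talus's profit is π_T = (211 - 96 - q_T)q_T - (43q_T + q_T²) = (115 - q_T)q_T - (43q_T + q_T²).
∂π_T/∂q_T = 72 - 4q_T = 0, so q_T = 18.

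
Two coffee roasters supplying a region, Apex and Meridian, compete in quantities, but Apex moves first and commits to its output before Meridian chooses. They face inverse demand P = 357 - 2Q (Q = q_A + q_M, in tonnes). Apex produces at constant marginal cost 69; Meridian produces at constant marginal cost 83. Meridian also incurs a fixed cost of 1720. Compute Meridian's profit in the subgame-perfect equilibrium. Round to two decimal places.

Solve by backward induction. Given q_A, the follower Meridian maximises π_M = (357 - 2q_A - 2q_M)q_M - 83q_M.
Follower FOC: 274 - 2q_A - 4q_M = 0, so q_M(q_A) = (274 - 2q_A)/4.
The leader anticipates this reaction. Substituting into P = 357 - 2Q gives P = 220 - q_A, so π_A = (220 - q_A)q_A - 69q_A.
Leader FOC: 151 - 2q_A = 0, so q_A = 151/2.
Then q_M = (274 - 2·(151/2))/4 = 123/4.
Price P = 357 - 2·(425/4) = 289/2.
Meridian's profit: (289/2 - 83)·(123/4) - 1720 = 1369/8.

171.13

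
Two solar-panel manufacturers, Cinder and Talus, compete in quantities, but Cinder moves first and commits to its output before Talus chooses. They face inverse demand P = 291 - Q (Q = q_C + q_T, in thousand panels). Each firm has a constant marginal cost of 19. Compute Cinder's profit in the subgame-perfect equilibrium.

The follower Talus best-responds to any q_C: π_T = (291 - Q)q_T - 19q_T.
∂π_T/∂q_T = 272 - q_C - 2q_T = 0 gives the reaction function q_T = (272 - q_C)/2.
Cinder substitutes q_T(q_C) into its own profit: π_C = q_C(291 - q_C - (272 - q_C)/2) - 19q_C = (155 - (1/2)q_C)q_C - 19q_C.
Maximising: ∂π_C/∂q_C = 136 - q_C = 0, giving q_C = 136.
Then q_T = (272 - 136)/2 = 68.
Price P = 291 - 204 = 87.
Cinder's profit: (87 - 19)·136 = 9248.

9248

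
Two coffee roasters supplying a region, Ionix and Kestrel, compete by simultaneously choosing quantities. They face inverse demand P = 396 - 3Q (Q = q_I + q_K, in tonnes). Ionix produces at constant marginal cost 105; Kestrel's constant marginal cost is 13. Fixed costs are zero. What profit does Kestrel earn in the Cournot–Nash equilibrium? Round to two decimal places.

Ionix's profit: π_I = (396 - 3Q)q_I - (105q_I). Setting ∂π_I/∂q_I = 0: 291 - 6q_I - 3(q_K) = 0.
Kestrel's profit: π_K = (396 - 3Q)q_K - (13q_K). Setting ∂π_K/∂q_K = 0: 383 - 6q_K - 3(q_I) = 0.
So q_I = (291 - 3q_K)/6 and q_K = (383 - 3q_I)/6.
Substituting one into the other gives q_I = 199/9 and q_K = 475/9.
Price P = 396 - 3·(674/9) = 514/3.
Kestrel's profit: (514/3 - 13)·(475/9) = 8356.4815.

8356.48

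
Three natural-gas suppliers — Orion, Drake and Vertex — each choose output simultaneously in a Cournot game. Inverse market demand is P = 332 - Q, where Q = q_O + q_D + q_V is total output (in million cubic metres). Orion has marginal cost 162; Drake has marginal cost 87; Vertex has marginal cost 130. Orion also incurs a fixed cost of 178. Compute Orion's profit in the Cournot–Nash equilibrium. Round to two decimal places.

Orion's profit: π_O = (332 - Q)q_O - (162q_O). Setting ∂π_O/∂q_O = 0: 170 - 2q_O - (q_D + q_V) = 0.
Drake's first-order condition: 245 - 2q_D - (q_O + q_V) = 0.
Vertex's first-order condition: 202 - 2q_V - (q_O + q_D) = 0.
Summing all 3 equations gives 617 − 4Q = 0, hence Q = 617/4.
Back-substituting: q_O = (170 − 617/4) = 63/4, q_D = (245 − 617/4) = 363/4, q_V = (202 − 617/4) = 191/4.
Price P = 332 - 617/4 = 711/4.
Orion's profit: (711/4 - 162)·(63/4) - 178 = 1121/16.

70.06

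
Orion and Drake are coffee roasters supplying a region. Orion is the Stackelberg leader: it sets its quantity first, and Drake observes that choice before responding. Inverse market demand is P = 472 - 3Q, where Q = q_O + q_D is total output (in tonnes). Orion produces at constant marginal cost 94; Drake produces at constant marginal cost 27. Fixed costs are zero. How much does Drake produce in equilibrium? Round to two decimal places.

48.25

The follower Drake best-responds to any q_O: π_D = (472 - 3Q)q_D - 27q_D.
∂π_D/∂q_D = 445 - 3q_O - 6q_D = 0 gives the reaction function q_D = (445 - 3q_O)/6.
The leader anticipates this reaction. Substituting into P = 472 - 3Q gives P = 499/2 - (3/2)q_O, so π_O = (499/2 - (3/2)q_O)q_O - 94q_O.
Leader FOC: 311/2 - 3q_O = 0, so q_O = 311/6.
Then q_D = (445 - 3·(311/6))/6 = 193/4.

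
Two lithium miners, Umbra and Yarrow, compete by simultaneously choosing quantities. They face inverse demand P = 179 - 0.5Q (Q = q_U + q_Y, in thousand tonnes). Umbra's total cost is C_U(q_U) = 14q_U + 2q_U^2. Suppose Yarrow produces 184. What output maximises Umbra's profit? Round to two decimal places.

With the rival's output fixed at 184, Umbra's profit is π_U = (179 - (1/2)·184 - (1/2)q_U)q_U - (14q_U + 2q_U²) = (87 - (1/2)q_U)q_U - (14q_U + 2q_U²).
∂π_U/∂q_U = 73 - 5q_U = 0, so q_U = 73/5.

14.60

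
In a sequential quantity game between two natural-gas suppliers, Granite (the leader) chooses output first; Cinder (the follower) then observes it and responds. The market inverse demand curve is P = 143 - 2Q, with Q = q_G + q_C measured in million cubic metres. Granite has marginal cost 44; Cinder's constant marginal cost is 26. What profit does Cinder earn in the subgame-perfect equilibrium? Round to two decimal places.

731.53

The follower Cinder best-responds to any q_G: π_C = (143 - 2Q)q_C - 26q_C.
Setting the follower's marginal profit to zero, 117 - 2q_G - 4q_C = 0, i.e. q_C = (117 - 2q_G)/4.
The leader anticipates this reaction. Substituting into P = 143 - 2Q gives P = 169/2 - q_G, so π_G = (169/2 - q_G)q_G - 44q_G.
The leader's first-order condition 81/2 - 2q_G = 0 yields q_G = 81/4.
Then q_C = (117 - 2·(81/4))/4 = 153/8.
Price P = 143 - 2·(315/8) = 257/4.
Cinder's profit: (257/4 - 26)·(153/8) = 731.5313.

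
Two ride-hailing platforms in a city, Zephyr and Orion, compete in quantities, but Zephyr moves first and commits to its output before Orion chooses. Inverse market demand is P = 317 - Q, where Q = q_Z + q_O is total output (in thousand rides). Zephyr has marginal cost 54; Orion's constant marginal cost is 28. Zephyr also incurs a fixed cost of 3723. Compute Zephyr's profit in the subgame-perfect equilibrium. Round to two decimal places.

The follower Orion best-responds to any q_Z: π_O = (317 - Q)q_O - 28q_O.
Follower FOC: 289 - q_Z - 2q_O = 0, so q_O(q_Z) = (289 - q_Z)/2.
Zephyr substitutes q_O(q_Z) into its own profit: π_Z = q_Z(317 - q_Z - (289 - q_Z)/2) - 54q_Z = (345/2 - (1/2)q_Z)q_Z - 54q_Z.
The leader's first-order condition 237/2 - q_Z = 0 yields q_Z = 237/2.
Then q_O = (289 - 237/2)/2 = 341/4.
Price P = 317 - 815/4 = 453/4.
Zephyr's profit: (453/4 - 54)·(237/2) - 3723 = 3298.1250.

3298.13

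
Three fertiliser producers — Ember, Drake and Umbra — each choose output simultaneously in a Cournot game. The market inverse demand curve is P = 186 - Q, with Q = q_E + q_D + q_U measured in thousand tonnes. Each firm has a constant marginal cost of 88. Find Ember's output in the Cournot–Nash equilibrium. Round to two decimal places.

24.50

Each firm earns π_i = (186 - Q)q_i - 88q_i.
First-order condition (treating rivals' output as given): 98 - 2q_i - Σ_{j≠i} q_j = 0.
By symmetry each firm produces the same amount; substituting Σ_{j≠i} q_j = 2q_i yields q_i = 98/4 = 49/2.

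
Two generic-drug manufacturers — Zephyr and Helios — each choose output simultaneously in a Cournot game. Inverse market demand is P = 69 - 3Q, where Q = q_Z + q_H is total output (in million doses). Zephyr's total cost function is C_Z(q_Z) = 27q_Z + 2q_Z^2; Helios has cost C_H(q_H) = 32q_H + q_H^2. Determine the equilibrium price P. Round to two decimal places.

Zephyr's profit: π_Z = (69 - 3Q)q_Z - (27q_Z + 2q_Z²). Setting ∂π_Z/∂q_Z = 0: 42 - 10q_Z - 3(q_H) = 0.
Helios's profit: π_H = (69 - 3Q)q_H - (32q_H + q_H²). Setting ∂π_H/∂q_H = 0: 37 - 8q_H - 3(q_Z) = 0.
Best responses: q_Z = (42 - 3q_H)/10, q_H = (37 - 3q_Z)/8.
Substituting one into the other gives q_Z = 225/71 and q_H = 244/71.
Total output Q = 469/71, so price P = 69 - 3·(469/71) = 49.1831.

49.18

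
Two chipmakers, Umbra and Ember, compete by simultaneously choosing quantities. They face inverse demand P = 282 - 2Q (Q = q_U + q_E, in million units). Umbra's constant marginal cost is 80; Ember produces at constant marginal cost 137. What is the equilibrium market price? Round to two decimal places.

Umbra's profit: π_U = (282 - 2Q)q_U - (80q_U). Setting ∂π_U/∂q_U = 0: 202 - 4q_U - 2(q_E) = 0.
Ember's profit: π_E = (282 - 2Q)q_E - (137q_E). Setting ∂π_E/∂q_E = 0: 145 - 4q_E - 2(q_U) = 0.
Best responses: q_U = (202 - 2q_E)/4, q_E = (145 - 2q_U)/4.
Substituting one into the other gives q_U = 259/6 and q_E = 44/3.
Total output Q = 347/6, so price P = 282 - 2·(347/6) = 499/3.

166.33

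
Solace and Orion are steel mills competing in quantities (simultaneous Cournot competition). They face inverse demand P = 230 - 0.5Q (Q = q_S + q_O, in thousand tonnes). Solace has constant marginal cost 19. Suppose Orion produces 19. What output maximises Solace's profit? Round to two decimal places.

201.50

With the rival's output fixed at 19, Solace's profit is π_S = (230 - (1/2)·19 - (1/2)q_S)q_S - (19q_S) = (441/2 - (1/2)q_S)q_S - (19q_S).
∂π_S/∂q_S = 403/2 - q_S = 0, so q_S = 403/2.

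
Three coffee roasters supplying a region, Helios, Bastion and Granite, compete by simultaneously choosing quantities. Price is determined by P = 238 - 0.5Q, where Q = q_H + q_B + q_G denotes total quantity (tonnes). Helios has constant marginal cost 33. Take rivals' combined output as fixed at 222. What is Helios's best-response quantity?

With rivals' combined output fixed at 222, Helios's profit is π_H = (238 - (1/2)·222 - (1/2)q_H)q_H - (33q_H) = (127 - (1/2)q_H)q_H - (33q_H).
∂π_H/∂q_H = 94 - q_H = 0, so q_H = 94.

94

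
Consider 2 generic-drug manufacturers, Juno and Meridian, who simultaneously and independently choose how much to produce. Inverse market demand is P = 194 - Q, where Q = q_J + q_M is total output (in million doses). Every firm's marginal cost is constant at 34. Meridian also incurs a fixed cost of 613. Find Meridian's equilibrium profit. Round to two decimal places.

A representative firm's profit is π_i = q_i(194 - Q) - 34q_i.
Setting ∂π_i/∂q_i = 0 with rivals' quantities fixed: 160 - 2q_i - q_j = 0.
By symmetry each firm produces the same amount; substituting q_j = q_i yields q_i = 160/3.
Price P = 194 - 320/3 = 262/3.
Meridian's profit: (262/3 - 34)·(160/3) - 613 = 2231.4444.

2231.44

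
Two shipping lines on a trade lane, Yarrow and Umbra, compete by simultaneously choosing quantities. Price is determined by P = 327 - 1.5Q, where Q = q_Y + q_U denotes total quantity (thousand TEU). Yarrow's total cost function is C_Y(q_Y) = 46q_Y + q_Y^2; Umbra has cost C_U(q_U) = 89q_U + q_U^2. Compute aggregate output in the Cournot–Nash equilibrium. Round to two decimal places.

Yarrow's profit: π_Y = (327 - 1.5Q)q_Y - (46q_Y + q_Y²). Setting ∂π_Y/∂q_Y = 0: 281 - 5q_Y - (3/2)(q_U) = 0.
Umbra's first-order condition: 238 - 5q_U - (3/2)(q_Y) = 0.
So q_Y = (281 - (3/2)q_U)/5 and q_U = (238 - (3/2)q_Y)/5.
Substituting one into the other gives q_Y = 46.0659 and q_U = 33.7802.
Total output Q = 46.0659 + 33.7802 = 1038/13.

79.85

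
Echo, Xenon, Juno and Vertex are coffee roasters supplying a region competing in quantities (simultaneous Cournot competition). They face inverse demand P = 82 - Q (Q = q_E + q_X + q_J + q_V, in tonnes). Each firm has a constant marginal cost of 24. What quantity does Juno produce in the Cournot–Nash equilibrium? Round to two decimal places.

11.60

A representative firm's profit is π_i = q_i(82 - Q) - 24q_i.
Setting ∂π_i/∂q_i = 0 with rivals' quantities fixed: 58 - 2q_i - Σ_{j≠i} q_j = 0.
With identical firms every q_j equals q_i, so Σ_{j≠i} q_j = 3q_i and 58 = 5q_i, giving q_i = 58/5.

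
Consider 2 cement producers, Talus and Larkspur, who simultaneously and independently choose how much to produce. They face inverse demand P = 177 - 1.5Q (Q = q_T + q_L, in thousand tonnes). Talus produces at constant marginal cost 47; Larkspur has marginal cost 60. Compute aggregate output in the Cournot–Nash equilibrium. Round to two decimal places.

54.89

Talus's profit: π_T = (177 - 1.5Q)q_T - (47q_T). Setting ∂π_T/∂q_T = 0: 130 - 3q_T - (3/2)(q_L) = 0.
Larkspur's first-order condition: 117 - 3q_L - (3/2)(q_T) = 0.
Best responses: q_T = (130 - (3/2)q_L)/3, q_L = (117 - (3/2)q_T)/3.
Solving the pair: q_T = 286/9, q_L = 208/9.
Total output Q = 286/9 + 208/9 = 494/9.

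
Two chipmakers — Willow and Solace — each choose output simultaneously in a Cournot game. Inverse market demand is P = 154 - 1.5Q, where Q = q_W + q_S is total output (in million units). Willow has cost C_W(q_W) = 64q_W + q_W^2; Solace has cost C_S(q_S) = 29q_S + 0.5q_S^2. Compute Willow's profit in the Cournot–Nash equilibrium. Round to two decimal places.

Willow's profit: π_W = (154 - 1.5Q)q_W - (64q_W + q_W²). Setting ∂π_W/∂q_W = 0: 90 - 5q_W - (3/2)(q_S) = 0.
Solace's profit: π_S = (154 - 1.5Q)q_S - (29q_S + (1/2)q_S²). Setting ∂π_S/∂q_S = 0: 125 - 4q_S - (3/2)(q_W) = 0.
Best responses: q_W = (90 - (3/2)q_S)/5, q_S = (125 - (3/2)q_W)/4.
Substituting one into the other gives q_W = 690/71 and q_S = 1960/71.
Price P = 154 - (3/2)·37.3239 = 98.0141.
Willow's profit: 98.0141·(690/71) - 64·(690/71) - (690/71)² = 236.1139.

236.11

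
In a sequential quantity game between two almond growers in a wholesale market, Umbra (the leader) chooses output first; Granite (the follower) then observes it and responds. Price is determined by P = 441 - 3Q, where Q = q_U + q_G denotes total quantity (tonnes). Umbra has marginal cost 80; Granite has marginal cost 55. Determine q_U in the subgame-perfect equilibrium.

Solve by backward induction. Given q_U, the follower Granite maximises π_G = (441 - 3q_U - 3q_G)q_G - 55q_G.
Follower FOC: 386 - 3q_U - 6q_G = 0, so q_G(q_U) = (386 - 3q_U)/6.
The leader anticipates this reaction. Substituting into P = 441 - 3Q gives P = 248 - (3/2)q_U, so π_U = (248 - (3/2)q_U)q_U - 80q_U.
Leader FOC: 168 - 3q_U = 0, so q_U = 56.
Then q_G = (386 - 3·56)/6 = 109/3.

56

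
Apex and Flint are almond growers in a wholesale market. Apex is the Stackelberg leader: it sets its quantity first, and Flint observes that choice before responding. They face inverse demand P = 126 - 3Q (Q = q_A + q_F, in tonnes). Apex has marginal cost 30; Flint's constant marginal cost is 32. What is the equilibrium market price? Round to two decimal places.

54.50

Solve by backward induction. Given q_A, the follower Flint maximises π_F = (126 - 3q_A - 3q_F)q_F - 32q_F.
∂π_F/∂q_F = 94 - 3q_A - 6q_F = 0 gives the reaction function q_F = (94 - 3q_A)/6.
Apex substitutes q_F(q_A) into its own profit: π_A = q_A(126 - 3q_A - (94 - 3q_A)/2) - 30q_A = (79 - (3/2)q_A)q_A - 30q_A.
Leader FOC: 49 - 3q_A = 0, so q_A = 49/3.
Then q_F = (94 - 3·(49/3))/6 = 15/2.
Total output Q = 143/6, so price P = 126 - 3·(143/6) = 109/2.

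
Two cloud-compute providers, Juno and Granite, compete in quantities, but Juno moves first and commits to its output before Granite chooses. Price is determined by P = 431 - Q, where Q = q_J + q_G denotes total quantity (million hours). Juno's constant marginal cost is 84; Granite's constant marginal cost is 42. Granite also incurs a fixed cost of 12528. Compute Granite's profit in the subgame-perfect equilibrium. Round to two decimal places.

The follower Granite best-responds to any q_J: π_G = (431 - Q)q_G - 42q_G.
Setting the follower's marginal profit to zero, 389 - q_J - 2q_G = 0, i.e. q_G = (389 - q_J)/2.
Juno substitutes q_G(q_J) into its own profit: π_J = q_J(431 - q_J - (389 - q_J)/2) - 84q_J = (473/2 - (1/2)q_J)q_J - 84q_J.
Leader FOC: 305/2 - q_J = 0, so q_J = 305/2.
Then q_G = (389 - 305/2)/2 = 473/4.
Price P = 431 - 1083/4 = 641/4.
Granite's profit: (641/4 - 42)·(473/4) - 12528 = 1455.0625.

1455.06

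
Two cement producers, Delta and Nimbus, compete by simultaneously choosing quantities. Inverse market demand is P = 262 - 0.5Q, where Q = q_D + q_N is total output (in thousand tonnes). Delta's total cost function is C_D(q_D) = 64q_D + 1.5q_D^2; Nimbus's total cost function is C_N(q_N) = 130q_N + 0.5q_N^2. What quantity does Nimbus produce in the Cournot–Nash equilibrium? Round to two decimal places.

Delta's profit: π_D = (262 - 0.5Q)q_D - (64q_D + (3/2)q_D²). Setting ∂π_D/∂q_D = 0: 198 - 4q_D - (1/2)(q_N) = 0.
Nimbus's profit: π_N = (262 - 0.5Q)q_N - (130q_N + (1/2)q_N²). Setting ∂π_N/∂q_N = 0: 132 - 2q_N - (1/2)(q_D) = 0.
Best responses: q_D = (198 - (1/2)q_N)/4, q_N = (132 - (1/2)q_D)/2.
Substituting one into the other gives q_D = 1320/31 and q_N = 1716/31.

55.35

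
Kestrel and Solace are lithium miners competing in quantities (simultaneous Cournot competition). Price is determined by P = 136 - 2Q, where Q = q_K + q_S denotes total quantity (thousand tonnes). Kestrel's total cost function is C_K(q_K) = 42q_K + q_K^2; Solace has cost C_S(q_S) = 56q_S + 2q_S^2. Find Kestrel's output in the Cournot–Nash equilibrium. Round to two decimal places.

13.45

Kestrel's profit: π_K = (136 - 2Q)q_K - (42q_K + q_K²). Setting ∂π_K/∂q_K = 0: 94 - 6q_K - 2(q_S) = 0.
Solace's profit: π_S = (136 - 2Q)q_S - (56q_S + 2q_S²). Setting ∂π_S/∂q_S = 0: 80 - 8q_S - 2(q_K) = 0.
Rearranging gives the reaction functions q_K = (94 - 2q_S)/6 and q_S = (80 - 2q_K)/8.
Substituting one into the other gives q_K = 148/11 and q_S = 73/11.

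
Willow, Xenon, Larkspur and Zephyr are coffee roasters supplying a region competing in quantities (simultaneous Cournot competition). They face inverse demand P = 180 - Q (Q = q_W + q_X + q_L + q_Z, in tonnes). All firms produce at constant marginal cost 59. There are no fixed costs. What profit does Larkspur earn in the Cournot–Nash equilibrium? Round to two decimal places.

585.64

A representative firm's profit is π_i = q_i(180 - Q) - 59q_i.
First-order condition (treating rivals' output as given): 121 - 2q_i - Σ_{j≠i} q_j = 0.
By symmetry each firm produces the same amount; substituting Σ_{j≠i} q_j = 3q_i yields q_i = 121/5.
Price P = 180 - 484/5 = 416/5.
Larkspur's profit: (416/5 - 59)·(121/5) = 585.6400.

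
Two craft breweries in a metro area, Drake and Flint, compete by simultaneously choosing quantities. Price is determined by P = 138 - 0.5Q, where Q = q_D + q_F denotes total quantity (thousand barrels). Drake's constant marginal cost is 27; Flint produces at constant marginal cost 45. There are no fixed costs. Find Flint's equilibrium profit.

Drake's profit: π_D = (138 - 0.5Q)q_D - (27q_D). Setting ∂π_D/∂q_D = 0: 111 - q_D - (1/2)(q_F) = 0.
Flint's first-order condition: 93 - q_F - (1/2)(q_D) = 0.
Best responses: q_D = (111 - (1/2)q_F), q_F = (93 - (1/2)q_D).
Solving the pair: q_D = 86, q_F = 50.
Price P = 138 - (1/2)·136 = 70.
Flint's profit: (70 - 45)·50 = 1250.

1250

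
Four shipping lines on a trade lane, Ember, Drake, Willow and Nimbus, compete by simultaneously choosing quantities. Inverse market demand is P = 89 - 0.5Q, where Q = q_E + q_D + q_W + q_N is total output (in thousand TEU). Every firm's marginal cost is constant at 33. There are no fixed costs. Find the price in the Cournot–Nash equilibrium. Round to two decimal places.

44.20

Each firm earns π_i = (89 - 0.5Q)q_i - 33q_i.
First-order condition (treating rivals' output as given): 56 - q_i - (1/2)·Σ_{j≠i} q_j = 0.
With identical firms every q_j equals q_i, so Σ_{j≠i} q_j = 3q_i and 56 = (5/2)q_i, giving q_i = 112/5.
Total output Q = 448/5, so price P = 89 - (1/2)·(448/5) = 221/5.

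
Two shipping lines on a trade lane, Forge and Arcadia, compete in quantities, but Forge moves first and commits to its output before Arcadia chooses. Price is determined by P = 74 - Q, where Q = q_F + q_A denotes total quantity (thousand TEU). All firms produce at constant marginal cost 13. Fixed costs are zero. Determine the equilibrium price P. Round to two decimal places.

The follower Arcadia best-responds to any q_F: π_A = (74 - Q)q_A - 13q_A.
Follower FOC: 61 - q_F - 2q_A = 0, so q_A(q_F) = (61 - q_F)/2.
The leader anticipates this reaction. Substituting into P = 74 - Q gives P = 87/2 - (1/2)q_F, so π_F = (87/2 - (1/2)q_F)q_F - 13q_F.
Maximising: ∂π_F/∂q_F = 61/2 - q_F = 0, giving q_F = 61/2.
Then q_A = (61 - 61/2)/2 = 61/4.
Total output Q = 183/4, so price P = 74 - 183/4 = 113/4.

28.25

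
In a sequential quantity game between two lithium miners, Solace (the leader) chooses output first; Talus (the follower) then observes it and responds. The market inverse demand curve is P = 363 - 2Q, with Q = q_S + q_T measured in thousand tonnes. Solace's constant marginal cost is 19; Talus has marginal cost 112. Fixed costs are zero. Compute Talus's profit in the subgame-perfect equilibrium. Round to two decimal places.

The follower Talus best-responds to any q_S: π_T = (363 - 2Q)q_T - 112q_T.
Setting the follower's marginal profit to zero, 251 - 2q_S - 4q_T = 0, i.e. q_T = (251 - 2q_S)/4.
The leader anticipates this reaction. Substituting into P = 363 - 2Q gives P = 475/2 - q_S, so π_S = (475/2 - q_S)q_S - 19q_S.
Maximising: ∂π_S/∂q_S = 437/2 - 2q_S = 0, giving q_S = 437/4.
Then q_T = (251 - 2·(437/4))/4 = 65/8.
Price P = 363 - 2·(939/8) = 513/4.
Talus's profit: (513/4 - 112)·(65/8) = 132.0313.

132.03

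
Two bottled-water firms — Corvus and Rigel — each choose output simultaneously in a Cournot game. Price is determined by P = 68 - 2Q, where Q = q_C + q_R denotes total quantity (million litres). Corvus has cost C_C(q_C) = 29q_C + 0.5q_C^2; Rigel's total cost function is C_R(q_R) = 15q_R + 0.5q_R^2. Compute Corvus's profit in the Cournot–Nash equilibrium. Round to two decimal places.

44.90

Corvus's profit: π_C = (68 - 2Q)q_C - (29q_C + (1/2)q_C²). Setting ∂π_C/∂q_C = 0: 39 - 5q_C - 2(q_R) = 0.
Rigel's first-order condition: 53 - 5q_R - 2(q_C) = 0.
Best responses: q_C = (39 - 2q_R)/5, q_R = (53 - 2q_C)/5.
Solving the pair: q_C = 89/21, q_R = 187/21.
Price P = 68 - 2·(92/7) = 292/7.
Corvus's profit: (292/7)·(89/21) - 29·(89/21) - (1/2)(89/21)² = 44.9036.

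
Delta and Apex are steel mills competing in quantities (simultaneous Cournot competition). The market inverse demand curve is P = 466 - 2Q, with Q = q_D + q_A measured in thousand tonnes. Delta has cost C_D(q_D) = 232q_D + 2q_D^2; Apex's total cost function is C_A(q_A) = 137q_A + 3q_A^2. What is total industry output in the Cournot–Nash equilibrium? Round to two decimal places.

50.61

Delta's profit: π_D = (466 - 2Q)q_D - (232q_D + 2q_D²). Setting ∂π_D/∂q_D = 0: 234 - 8q_D - 2(q_A) = 0.
Apex's profit: π_A = (466 - 2Q)q_A - (137q_A + 3q_A²). Setting ∂π_A/∂q_A = 0: 329 - 10q_A - 2(q_D) = 0.
So q_D = (234 - 2q_A)/8 and q_A = (329 - 2q_D)/10.
Solving the pair: q_D = 841/38, q_A = 541/19.
Total output Q = 841/38 + 541/19 = 1923/38.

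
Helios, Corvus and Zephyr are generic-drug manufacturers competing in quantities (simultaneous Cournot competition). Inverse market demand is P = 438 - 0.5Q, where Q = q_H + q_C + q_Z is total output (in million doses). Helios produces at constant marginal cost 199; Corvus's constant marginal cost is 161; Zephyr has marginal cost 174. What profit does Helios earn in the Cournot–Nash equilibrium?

Helios's profit: π_H = (438 - 0.5Q)q_H - (199q_H). Setting ∂π_H/∂q_H = 0: 239 - q_H - (1/2)(q_C + q_Z) = 0.
Corvus's profit: π_C = (438 - 0.5Q)q_C - (161q_C). Setting ∂π_C/∂q_C = 0: 277 - q_C - (1/2)(q_H + q_Z) = 0.
Zephyr's first-order condition: 264 - q_Z - (1/2)(q_H + q_C) = 0.
Adding the 3 first-order conditions: 780 − 2Q = 0, so Q = 390.
Back-substituting: q_H = (239 − 195)/(1/2) = 88, q_C = (277 − 195)/(1/2) = 164, q_Z = (264 − 195)/(1/2) = 138.
Price P = 438 - (1/2)·390 = 243.
Helios's profit: (243 - 199)·88 = 3872.

3872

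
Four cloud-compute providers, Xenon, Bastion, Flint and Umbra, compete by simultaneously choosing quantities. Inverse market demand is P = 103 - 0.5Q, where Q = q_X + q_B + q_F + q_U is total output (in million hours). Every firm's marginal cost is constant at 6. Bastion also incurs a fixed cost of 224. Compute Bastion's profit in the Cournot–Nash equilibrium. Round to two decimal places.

A representative firm's profit is π_i = q_i(103 - 0.5Q) - 6q_i.
First-order condition (treating rivals' output as given): 97 - q_i - (1/2)·Σ_{j≠i} q_j = 0.
By symmetry each firm produces the same amount; substituting Σ_{j≠i} q_j = 3q_i yields q_i = 97/(5/2) = 194/5.
Price P = 103 - (1/2)·(776/5) = 127/5.
Bastion's profit: (127/5 - 6)·(194/5) - 224 = 528.7200.

528.72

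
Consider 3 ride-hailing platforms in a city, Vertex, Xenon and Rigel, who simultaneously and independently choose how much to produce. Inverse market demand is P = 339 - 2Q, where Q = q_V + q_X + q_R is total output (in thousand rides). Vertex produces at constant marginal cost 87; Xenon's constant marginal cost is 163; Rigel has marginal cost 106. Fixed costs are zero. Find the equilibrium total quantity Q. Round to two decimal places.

82.63

Vertex's profit: π_V = (339 - 2Q)q_V - (87q_V). Setting ∂π_V/∂q_V = 0: 252 - 4q_V - 2(q_X + q_R) = 0.
Xenon's first-order condition: 176 - 4q_X - 2(q_V + q_R) = 0.
Rigel's first-order condition: 233 - 4q_R - 2(q_V + q_X) = 0.
Adding the 3 first-order conditions: 661 − 8Q = 0, so Q = 661/8.
Back-substituting: q_V = (252 − 661/4)/2 = 347/8, q_X = (176 − 661/4)/2 = 43/8, q_R = (233 − 661/4)/2 = 271/8.
Total output Q = 347/8 + 43/8 + 271/8 = 661/8.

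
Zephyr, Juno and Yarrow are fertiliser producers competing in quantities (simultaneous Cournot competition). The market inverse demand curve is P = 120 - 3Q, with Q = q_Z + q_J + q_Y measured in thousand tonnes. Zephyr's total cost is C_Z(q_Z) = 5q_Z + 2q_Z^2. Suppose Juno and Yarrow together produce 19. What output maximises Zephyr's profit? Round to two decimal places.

5.80

With rivals' combined output fixed at 19, Zephyr's profit is π_Z = (120 - 3·19 - 3q_Z)q_Z - (5q_Z + 2q_Z²) = (63 - 3q_Z)q_Z - (5q_Z + 2q_Z²).
∂π_Z/∂q_Z = 58 - 10q_Z = 0, so q_Z = 29/5.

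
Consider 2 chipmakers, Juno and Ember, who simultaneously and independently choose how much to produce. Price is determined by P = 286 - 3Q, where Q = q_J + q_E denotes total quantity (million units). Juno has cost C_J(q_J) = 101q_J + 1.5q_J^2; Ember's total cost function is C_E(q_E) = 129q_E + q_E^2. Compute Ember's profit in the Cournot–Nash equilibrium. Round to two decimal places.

741.91

Juno's profit: π_J = (286 - 3Q)q_J - (101q_J + (3/2)q_J²). Setting ∂π_J/∂q_J = 0: 185 - 9q_J - 3(q_E) = 0.
Ember's profit: π_E = (286 - 3Q)q_E - (129q_E + q_E²). Setting ∂π_E/∂q_E = 0: 157 - 8q_E - 3(q_J) = 0.
So q_J = (185 - 3q_E)/9 and q_E = (157 - 3q_J)/8.
Solving the pair: q_J = 1009/63, q_E = 286/21.
Price P = 286 - 3·(1867/63) = 197.0952.
Ember's profit: 197.0952·(286/21) - 129·(286/21) - (286/21)² = 741.9138.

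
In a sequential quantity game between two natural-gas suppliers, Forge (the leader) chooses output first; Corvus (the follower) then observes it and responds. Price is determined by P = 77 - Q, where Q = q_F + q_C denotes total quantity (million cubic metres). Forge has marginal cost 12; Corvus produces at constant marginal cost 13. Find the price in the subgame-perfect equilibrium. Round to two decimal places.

28.50

The follower Corvus best-responds to any q_F: π_C = (77 - Q)q_C - 13q_C.
Setting the follower's marginal profit to zero, 64 - q_F - 2q_C = 0, i.e. q_C = (64 - q_F)/2.
The leader anticipates this reaction. Substituting into P = 77 - Q gives P = 45 - (1/2)q_F, so π_F = (45 - (1/2)q_F)q_F - 12q_F.
Leader FOC: 33 - q_F = 0, so q_F = 33.
Then q_C = (64 - 33)/2 = 31/2.
Total output Q = 97/2, so price P = 77 - 97/2 = 57/2.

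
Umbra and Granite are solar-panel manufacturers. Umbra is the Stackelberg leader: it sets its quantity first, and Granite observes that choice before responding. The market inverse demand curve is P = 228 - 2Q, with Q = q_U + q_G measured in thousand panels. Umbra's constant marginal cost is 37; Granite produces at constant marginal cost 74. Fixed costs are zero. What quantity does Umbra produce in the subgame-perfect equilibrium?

Solve by backward induction. Given q_U, the follower Granite maximises π_G = (228 - 2q_U - 2q_G)q_G - 74q_G.
∂π_G/∂q_G = 154 - 2q_U - 4q_G = 0 gives the reaction function q_G = (154 - 2q_U)/4.
Umbra substitutes q_G(q_U) into its own profit: π_U = q_U(228 - 2q_U - (154 - 2q_U)/2) - 37q_U = (151 - q_U)q_U - 37q_U.
Maximising: ∂π_U/∂q_U = 114 - 2q_U = 0, giving q_U = 57.
Then q_G = (154 - 2·57)/4 = 10.

57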